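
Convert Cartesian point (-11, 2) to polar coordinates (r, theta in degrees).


r = sqrt((-11)^2 + 2^2) = 11.1803
theta = atan2(2, -11) = 169.6952 degrees

r = 11.1803, theta = 169.6952 degrees


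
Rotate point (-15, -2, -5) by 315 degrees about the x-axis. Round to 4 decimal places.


x' = -15
y' = -2*cos(315) - -5*sin(315) = -4.9497
z' = -2*sin(315) + -5*cos(315) = -2.1213

(-15, -4.9497, -2.1213)


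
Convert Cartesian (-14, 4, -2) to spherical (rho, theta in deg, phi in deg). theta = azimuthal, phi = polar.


rho = sqrt((-14)^2 + 4^2 + (-2)^2) = 14.6969
theta = atan2(4, -14) = 164.0546 deg
phi = acos(-2/14.6969) = 97.8212 deg

rho = 14.6969, theta = 164.0546 deg, phi = 97.8212 deg


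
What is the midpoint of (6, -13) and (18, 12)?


Midpoint = ((6+18)/2, (-13+12)/2) = (12, -0.5)

(12, -0.5)


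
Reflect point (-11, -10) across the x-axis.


Reflection across x-axis: (x, y) -> (x, -y)
(-11, -10) -> (-11, 10)

(-11, 10)


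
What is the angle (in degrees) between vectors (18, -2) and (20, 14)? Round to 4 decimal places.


dot = 18*20 + -2*14 = 332
|u| = 18.1108, |v| = 24.4131
cos(angle) = 0.7509
angle = 41.3322 degrees

41.3322 degrees


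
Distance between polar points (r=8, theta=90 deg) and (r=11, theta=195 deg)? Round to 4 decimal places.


d = sqrt(r1^2 + r2^2 - 2*r1*r2*cos(t2-t1))
d = sqrt(8^2 + 11^2 - 2*8*11*cos(195-90)) = 15.1839

15.1839


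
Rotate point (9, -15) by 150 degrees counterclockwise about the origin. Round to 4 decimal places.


x' = 9*cos(150) - -15*sin(150) = -0.2942
y' = 9*sin(150) + -15*cos(150) = 17.4904

(-0.2942, 17.4904)


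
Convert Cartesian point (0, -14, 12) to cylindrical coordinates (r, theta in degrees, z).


r = sqrt(0^2 + (-14)^2) = 14
theta = atan2(-14, 0) = 270 deg
z = 12

r = 14, theta = 270 deg, z = 12


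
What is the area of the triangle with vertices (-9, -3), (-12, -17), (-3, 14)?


Area = |x1(y2-y3) + x2(y3-y1) + x3(y1-y2)| / 2
= |-9*(-17-14) + -12*(14--3) + -3*(-3--17)| / 2
= 16.5

16.5


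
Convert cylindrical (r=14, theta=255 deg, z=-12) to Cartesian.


x = 14 * cos(255) = -3.6235
y = 14 * sin(255) = -13.523
z = -12

(-3.6235, -13.523, -12)


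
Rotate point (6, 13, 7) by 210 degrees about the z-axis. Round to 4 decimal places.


x' = 6*cos(210) - 13*sin(210) = 1.3038
y' = 6*sin(210) + 13*cos(210) = -14.2583
z' = 7

(1.3038, -14.2583, 7)


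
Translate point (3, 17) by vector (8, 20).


Translation: (x+dx, y+dy) = (3+8, 17+20) = (11, 37)

(11, 37)


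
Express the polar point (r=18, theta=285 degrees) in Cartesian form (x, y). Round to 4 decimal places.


x = 18 * cos(285) = 4.6587
y = 18 * sin(285) = -17.3867

(4.6587, -17.3867)


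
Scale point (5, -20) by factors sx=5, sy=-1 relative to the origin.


Scaling: (x*sx, y*sy) = (5*5, -20*-1) = (25, 20)

(25, 20)


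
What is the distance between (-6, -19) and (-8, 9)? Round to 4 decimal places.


d = sqrt((-8--6)^2 + (9--19)^2) = 28.0713

28.0713


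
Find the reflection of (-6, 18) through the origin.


Reflection through origin: (x, y) -> (-x, -y)
(-6, 18) -> (6, -18)

(6, -18)


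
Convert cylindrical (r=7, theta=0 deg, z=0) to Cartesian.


x = 7 * cos(0) = 7
y = 7 * sin(0) = 0
z = 0

(7, 0, 0)


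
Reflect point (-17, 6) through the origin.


Reflection through origin: (x, y) -> (-x, -y)
(-17, 6) -> (17, -6)

(17, -6)


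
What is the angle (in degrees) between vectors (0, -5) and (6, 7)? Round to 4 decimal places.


dot = 0*6 + -5*7 = -35
|u| = 5, |v| = 9.2195
cos(angle) = -0.7593
angle = 139.3987 degrees

139.3987 degrees


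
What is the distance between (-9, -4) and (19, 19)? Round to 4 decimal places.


d = sqrt((19--9)^2 + (19--4)^2) = 36.2353

36.2353


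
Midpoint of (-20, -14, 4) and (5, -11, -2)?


Midpoint = ((-20+5)/2, (-14+-11)/2, (4+-2)/2) = (-7.5, -12.5, 1)

(-7.5, -12.5, 1)


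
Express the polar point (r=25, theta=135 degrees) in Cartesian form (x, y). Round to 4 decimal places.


x = 25 * cos(135) = -17.6777
y = 25 * sin(135) = 17.6777

(-17.6777, 17.6777)


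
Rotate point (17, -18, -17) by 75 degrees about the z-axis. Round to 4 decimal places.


x' = 17*cos(75) - -18*sin(75) = 21.7866
y' = 17*sin(75) + -18*cos(75) = 11.762
z' = -17

(21.7866, 11.762, -17)


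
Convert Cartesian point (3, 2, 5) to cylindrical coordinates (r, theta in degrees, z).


r = sqrt(3^2 + 2^2) = 3.6056
theta = atan2(2, 3) = 33.6901 deg
z = 5

r = 3.6056, theta = 33.6901 deg, z = 5


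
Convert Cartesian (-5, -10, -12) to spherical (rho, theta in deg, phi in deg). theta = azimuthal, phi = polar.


rho = sqrt((-5)^2 + (-10)^2 + (-12)^2) = 16.4012
theta = atan2(-10, -5) = 243.4349 deg
phi = acos(-12/16.4012) = 137.0251 deg

rho = 16.4012, theta = 243.4349 deg, phi = 137.0251 deg


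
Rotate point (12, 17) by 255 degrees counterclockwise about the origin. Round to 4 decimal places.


x' = 12*cos(255) - 17*sin(255) = 13.3149
y' = 12*sin(255) + 17*cos(255) = -15.991

(13.3149, -15.991)


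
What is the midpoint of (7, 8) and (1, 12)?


Midpoint = ((7+1)/2, (8+12)/2) = (4, 10)

(4, 10)


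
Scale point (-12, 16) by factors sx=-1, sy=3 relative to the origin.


Scaling: (x*sx, y*sy) = (-12*-1, 16*3) = (12, 48)

(12, 48)


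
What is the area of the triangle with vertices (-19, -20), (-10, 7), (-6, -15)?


Area = |x1(y2-y3) + x2(y3-y1) + x3(y1-y2)| / 2
= |-19*(7--15) + -10*(-15--20) + -6*(-20-7)| / 2
= 153

153


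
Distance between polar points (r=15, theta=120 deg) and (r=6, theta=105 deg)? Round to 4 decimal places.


d = sqrt(r1^2 + r2^2 - 2*r1*r2*cos(t2-t1))
d = sqrt(15^2 + 6^2 - 2*15*6*cos(105-120)) = 9.3345

9.3345


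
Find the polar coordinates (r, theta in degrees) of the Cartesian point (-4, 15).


r = sqrt((-4)^2 + 15^2) = 15.5242
theta = atan2(15, -4) = 104.9314 degrees

r = 15.5242, theta = 104.9314 degrees


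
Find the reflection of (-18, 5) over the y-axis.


Reflection across y-axis: (x, y) -> (-x, y)
(-18, 5) -> (18, 5)

(18, 5)


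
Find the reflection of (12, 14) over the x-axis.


Reflection across x-axis: (x, y) -> (x, -y)
(12, 14) -> (12, -14)

(12, -14)


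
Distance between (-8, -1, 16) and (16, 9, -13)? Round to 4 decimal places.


d = sqrt((16--8)^2 + (9--1)^2 + (-13-16)^2) = 38.9487

38.9487


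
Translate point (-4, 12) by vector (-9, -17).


Translation: (x+dx, y+dy) = (-4+-9, 12+-17) = (-13, -5)

(-13, -5)


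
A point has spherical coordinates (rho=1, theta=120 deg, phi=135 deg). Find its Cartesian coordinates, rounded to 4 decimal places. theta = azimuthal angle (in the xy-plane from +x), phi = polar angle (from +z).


x = 1 * sin(135) * cos(120) = -0.3536
y = 1 * sin(135) * sin(120) = 0.6124
z = 1 * cos(135) = -0.7071

(-0.3536, 0.6124, -0.7071)


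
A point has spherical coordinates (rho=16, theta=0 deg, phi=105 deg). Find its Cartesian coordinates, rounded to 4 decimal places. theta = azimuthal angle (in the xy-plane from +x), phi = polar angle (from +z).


x = 16 * sin(105) * cos(0) = 15.4548
y = 16 * sin(105) * sin(0) = 0
z = 16 * cos(105) = -4.1411

(15.4548, 0, -4.1411)


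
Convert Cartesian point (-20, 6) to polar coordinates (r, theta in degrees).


r = sqrt((-20)^2 + 6^2) = 20.8806
theta = atan2(6, -20) = 163.3008 degrees

r = 20.8806, theta = 163.3008 degrees


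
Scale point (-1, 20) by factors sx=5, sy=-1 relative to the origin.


Scaling: (x*sx, y*sy) = (-1*5, 20*-1) = (-5, -20)

(-5, -20)


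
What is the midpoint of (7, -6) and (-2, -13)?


Midpoint = ((7+-2)/2, (-6+-13)/2) = (2.5, -9.5)

(2.5, -9.5)


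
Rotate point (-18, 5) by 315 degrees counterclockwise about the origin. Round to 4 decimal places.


x' = -18*cos(315) - 5*sin(315) = -9.1924
y' = -18*sin(315) + 5*cos(315) = 16.2635

(-9.1924, 16.2635)


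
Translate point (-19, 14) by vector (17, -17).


Translation: (x+dx, y+dy) = (-19+17, 14+-17) = (-2, -3)

(-2, -3)


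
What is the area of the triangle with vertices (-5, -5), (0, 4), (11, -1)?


Area = |x1(y2-y3) + x2(y3-y1) + x3(y1-y2)| / 2
= |-5*(4--1) + 0*(-1--5) + 11*(-5-4)| / 2
= 62

62


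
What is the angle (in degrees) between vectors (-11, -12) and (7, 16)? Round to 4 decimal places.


dot = -11*7 + -12*16 = -269
|u| = 16.2788, |v| = 17.4642
cos(angle) = -0.9462
angle = 161.1189 degrees

161.1189 degrees


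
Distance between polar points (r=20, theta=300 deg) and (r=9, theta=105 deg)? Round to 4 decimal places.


d = sqrt(r1^2 + r2^2 - 2*r1*r2*cos(t2-t1))
d = sqrt(20^2 + 9^2 - 2*20*9*cos(105-300)) = 28.7877

28.7877


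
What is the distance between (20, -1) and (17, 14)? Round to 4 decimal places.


d = sqrt((17-20)^2 + (14--1)^2) = 15.2971

15.2971


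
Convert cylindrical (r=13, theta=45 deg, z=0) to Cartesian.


x = 13 * cos(45) = 9.1924
y = 13 * sin(45) = 9.1924
z = 0

(9.1924, 9.1924, 0)


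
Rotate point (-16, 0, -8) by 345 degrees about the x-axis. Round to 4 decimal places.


x' = -16
y' = 0*cos(345) - -8*sin(345) = -2.0706
z' = 0*sin(345) + -8*cos(345) = -7.7274

(-16, -2.0706, -7.7274)


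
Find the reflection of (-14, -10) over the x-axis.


Reflection across x-axis: (x, y) -> (x, -y)
(-14, -10) -> (-14, 10)

(-14, 10)


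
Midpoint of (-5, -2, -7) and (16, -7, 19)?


Midpoint = ((-5+16)/2, (-2+-7)/2, (-7+19)/2) = (5.5, -4.5, 6)

(5.5, -4.5, 6)


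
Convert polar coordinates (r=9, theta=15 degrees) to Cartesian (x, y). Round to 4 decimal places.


x = 9 * cos(15) = 8.6933
y = 9 * sin(15) = 2.3294

(8.6933, 2.3294)


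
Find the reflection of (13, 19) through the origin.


Reflection through origin: (x, y) -> (-x, -y)
(13, 19) -> (-13, -19)

(-13, -19)


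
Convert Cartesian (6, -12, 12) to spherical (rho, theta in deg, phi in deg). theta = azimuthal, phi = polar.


rho = sqrt(6^2 + (-12)^2 + 12^2) = 18
theta = atan2(-12, 6) = 296.5651 deg
phi = acos(12/18) = 48.1897 deg

rho = 18, theta = 296.5651 deg, phi = 48.1897 deg


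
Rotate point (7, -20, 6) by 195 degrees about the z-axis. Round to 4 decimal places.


x' = 7*cos(195) - -20*sin(195) = -11.9379
y' = 7*sin(195) + -20*cos(195) = 17.5068
z' = 6

(-11.9379, 17.5068, 6)


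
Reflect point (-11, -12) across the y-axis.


Reflection across y-axis: (x, y) -> (-x, y)
(-11, -12) -> (11, -12)

(11, -12)


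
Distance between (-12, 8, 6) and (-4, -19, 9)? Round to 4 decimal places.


d = sqrt((-4--12)^2 + (-19-8)^2 + (9-6)^2) = 28.3196

28.3196


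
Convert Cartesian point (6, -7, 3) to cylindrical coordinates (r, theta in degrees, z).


r = sqrt(6^2 + (-7)^2) = 9.2195
theta = atan2(-7, 6) = 310.6013 deg
z = 3

r = 9.2195, theta = 310.6013 deg, z = 3


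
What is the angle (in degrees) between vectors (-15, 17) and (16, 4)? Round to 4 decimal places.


dot = -15*16 + 17*4 = -172
|u| = 22.6716, |v| = 16.4924
cos(angle) = -0.46
angle = 117.3874 degrees

117.3874 degrees


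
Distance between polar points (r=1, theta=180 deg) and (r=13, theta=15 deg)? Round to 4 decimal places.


d = sqrt(r1^2 + r2^2 - 2*r1*r2*cos(t2-t1))
d = sqrt(1^2 + 13^2 - 2*1*13*cos(15-180)) = 13.9683

13.9683


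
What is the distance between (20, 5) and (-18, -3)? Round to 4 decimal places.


d = sqrt((-18-20)^2 + (-3-5)^2) = 38.833

38.833


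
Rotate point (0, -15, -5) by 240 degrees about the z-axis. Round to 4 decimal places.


x' = 0*cos(240) - -15*sin(240) = -12.9904
y' = 0*sin(240) + -15*cos(240) = 7.5
z' = -5

(-12.9904, 7.5, -5)


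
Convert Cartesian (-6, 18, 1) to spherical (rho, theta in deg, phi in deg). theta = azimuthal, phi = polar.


rho = sqrt((-6)^2 + 18^2 + 1^2) = 19
theta = atan2(18, -6) = 108.4349 deg
phi = acos(1/19) = 86.983 deg

rho = 19, theta = 108.4349 deg, phi = 86.983 deg


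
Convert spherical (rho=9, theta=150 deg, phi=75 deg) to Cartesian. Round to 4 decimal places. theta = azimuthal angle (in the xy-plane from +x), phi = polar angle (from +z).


x = 9 * sin(75) * cos(150) = -7.5286
y = 9 * sin(75) * sin(150) = 4.3467
z = 9 * cos(75) = 2.3294

(-7.5286, 4.3467, 2.3294)


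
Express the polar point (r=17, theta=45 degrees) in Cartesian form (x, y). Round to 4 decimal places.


x = 17 * cos(45) = 12.0208
y = 17 * sin(45) = 12.0208

(12.0208, 12.0208)


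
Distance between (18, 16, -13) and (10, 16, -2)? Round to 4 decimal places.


d = sqrt((10-18)^2 + (16-16)^2 + (-2--13)^2) = 13.6015

13.6015


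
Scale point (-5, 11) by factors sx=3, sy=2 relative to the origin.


Scaling: (x*sx, y*sy) = (-5*3, 11*2) = (-15, 22)

(-15, 22)


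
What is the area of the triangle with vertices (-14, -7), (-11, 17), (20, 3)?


Area = |x1(y2-y3) + x2(y3-y1) + x3(y1-y2)| / 2
= |-14*(17-3) + -11*(3--7) + 20*(-7-17)| / 2
= 393

393


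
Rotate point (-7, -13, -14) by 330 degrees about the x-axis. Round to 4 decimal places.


x' = -7
y' = -13*cos(330) - -14*sin(330) = -18.2583
z' = -13*sin(330) + -14*cos(330) = -5.6244

(-7, -18.2583, -5.6244)


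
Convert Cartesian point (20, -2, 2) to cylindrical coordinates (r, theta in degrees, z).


r = sqrt(20^2 + (-2)^2) = 20.0998
theta = atan2(-2, 20) = 354.2894 deg
z = 2

r = 20.0998, theta = 354.2894 deg, z = 2


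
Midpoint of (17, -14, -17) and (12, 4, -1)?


Midpoint = ((17+12)/2, (-14+4)/2, (-17+-1)/2) = (14.5, -5, -9)

(14.5, -5, -9)


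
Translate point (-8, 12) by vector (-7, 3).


Translation: (x+dx, y+dy) = (-8+-7, 12+3) = (-15, 15)

(-15, 15)


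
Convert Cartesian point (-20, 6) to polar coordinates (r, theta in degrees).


r = sqrt((-20)^2 + 6^2) = 20.8806
theta = atan2(6, -20) = 163.3008 degrees

r = 20.8806, theta = 163.3008 degrees


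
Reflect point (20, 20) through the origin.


Reflection through origin: (x, y) -> (-x, -y)
(20, 20) -> (-20, -20)

(-20, -20)


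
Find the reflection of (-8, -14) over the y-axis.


Reflection across y-axis: (x, y) -> (-x, y)
(-8, -14) -> (8, -14)

(8, -14)


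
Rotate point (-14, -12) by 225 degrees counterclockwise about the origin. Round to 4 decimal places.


x' = -14*cos(225) - -12*sin(225) = 1.4142
y' = -14*sin(225) + -12*cos(225) = 18.3848

(1.4142, 18.3848)


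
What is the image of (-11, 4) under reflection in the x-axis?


Reflection across x-axis: (x, y) -> (x, -y)
(-11, 4) -> (-11, -4)

(-11, -4)


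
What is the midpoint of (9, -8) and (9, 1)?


Midpoint = ((9+9)/2, (-8+1)/2) = (9, -3.5)

(9, -3.5)


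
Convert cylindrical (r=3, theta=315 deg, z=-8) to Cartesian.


x = 3 * cos(315) = 2.1213
y = 3 * sin(315) = -2.1213
z = -8

(2.1213, -2.1213, -8)


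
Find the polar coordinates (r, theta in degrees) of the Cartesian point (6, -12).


r = sqrt(6^2 + (-12)^2) = 13.4164
theta = atan2(-12, 6) = 296.5651 degrees

r = 13.4164, theta = 296.5651 degrees


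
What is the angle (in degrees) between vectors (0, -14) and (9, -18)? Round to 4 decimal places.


dot = 0*9 + -14*-18 = 252
|u| = 14, |v| = 20.1246
cos(angle) = 0.8944
angle = 26.5651 degrees

26.5651 degrees


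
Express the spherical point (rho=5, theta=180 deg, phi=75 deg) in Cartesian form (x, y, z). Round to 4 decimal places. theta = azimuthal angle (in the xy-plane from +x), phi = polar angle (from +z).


x = 5 * sin(75) * cos(180) = -4.8296
y = 5 * sin(75) * sin(180) = 0
z = 5 * cos(75) = 1.2941

(-4.8296, 0, 1.2941)


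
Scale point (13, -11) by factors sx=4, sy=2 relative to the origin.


Scaling: (x*sx, y*sy) = (13*4, -11*2) = (52, -22)

(52, -22)


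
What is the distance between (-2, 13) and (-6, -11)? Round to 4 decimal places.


d = sqrt((-6--2)^2 + (-11-13)^2) = 24.3311

24.3311


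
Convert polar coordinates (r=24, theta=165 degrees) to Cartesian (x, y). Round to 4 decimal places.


x = 24 * cos(165) = -23.1822
y = 24 * sin(165) = 6.2117

(-23.1822, 6.2117)


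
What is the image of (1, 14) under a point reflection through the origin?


Reflection through origin: (x, y) -> (-x, -y)
(1, 14) -> (-1, -14)

(-1, -14)


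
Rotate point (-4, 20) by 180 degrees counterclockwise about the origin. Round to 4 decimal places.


x' = -4*cos(180) - 20*sin(180) = 4
y' = -4*sin(180) + 20*cos(180) = -20

(4, -20)


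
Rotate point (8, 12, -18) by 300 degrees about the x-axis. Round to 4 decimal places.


x' = 8
y' = 12*cos(300) - -18*sin(300) = -9.5885
z' = 12*sin(300) + -18*cos(300) = -19.3923

(8, -9.5885, -19.3923)


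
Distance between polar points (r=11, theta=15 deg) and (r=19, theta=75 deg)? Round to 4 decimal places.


d = sqrt(r1^2 + r2^2 - 2*r1*r2*cos(t2-t1))
d = sqrt(11^2 + 19^2 - 2*11*19*cos(75-15)) = 16.5227

16.5227


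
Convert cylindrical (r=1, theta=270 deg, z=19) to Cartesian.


x = 1 * cos(270) = 0
y = 1 * sin(270) = -1
z = 19

(0, -1, 19)


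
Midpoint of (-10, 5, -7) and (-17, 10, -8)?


Midpoint = ((-10+-17)/2, (5+10)/2, (-7+-8)/2) = (-13.5, 7.5, -7.5)

(-13.5, 7.5, -7.5)


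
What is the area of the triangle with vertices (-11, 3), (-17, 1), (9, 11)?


Area = |x1(y2-y3) + x2(y3-y1) + x3(y1-y2)| / 2
= |-11*(1-11) + -17*(11-3) + 9*(3-1)| / 2
= 4

4


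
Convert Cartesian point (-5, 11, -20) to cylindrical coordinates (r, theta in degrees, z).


r = sqrt((-5)^2 + 11^2) = 12.083
theta = atan2(11, -5) = 114.444 deg
z = -20

r = 12.083, theta = 114.444 deg, z = -20


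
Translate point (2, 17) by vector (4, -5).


Translation: (x+dx, y+dy) = (2+4, 17+-5) = (6, 12)

(6, 12)


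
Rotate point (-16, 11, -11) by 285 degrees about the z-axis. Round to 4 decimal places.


x' = -16*cos(285) - 11*sin(285) = 6.4841
y' = -16*sin(285) + 11*cos(285) = 18.3018
z' = -11

(6.4841, 18.3018, -11)


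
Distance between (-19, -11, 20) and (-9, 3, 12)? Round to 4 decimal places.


d = sqrt((-9--19)^2 + (3--11)^2 + (12-20)^2) = 18.9737

18.9737


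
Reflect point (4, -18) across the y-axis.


Reflection across y-axis: (x, y) -> (-x, y)
(4, -18) -> (-4, -18)

(-4, -18)


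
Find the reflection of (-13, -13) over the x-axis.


Reflection across x-axis: (x, y) -> (x, -y)
(-13, -13) -> (-13, 13)

(-13, 13)


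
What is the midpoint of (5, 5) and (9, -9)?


Midpoint = ((5+9)/2, (5+-9)/2) = (7, -2)

(7, -2)


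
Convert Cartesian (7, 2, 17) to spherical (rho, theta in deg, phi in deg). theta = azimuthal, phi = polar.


rho = sqrt(7^2 + 2^2 + 17^2) = 18.4932
theta = atan2(2, 7) = 15.9454 deg
phi = acos(17/18.4932) = 23.1826 deg

rho = 18.4932, theta = 15.9454 deg, phi = 23.1826 deg


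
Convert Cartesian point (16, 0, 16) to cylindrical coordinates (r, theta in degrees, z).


r = sqrt(16^2 + 0^2) = 16
theta = atan2(0, 16) = 0 deg
z = 16

r = 16, theta = 0 deg, z = 16


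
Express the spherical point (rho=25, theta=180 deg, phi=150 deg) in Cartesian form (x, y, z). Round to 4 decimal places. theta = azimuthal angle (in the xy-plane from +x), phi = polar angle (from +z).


x = 25 * sin(150) * cos(180) = -12.5
y = 25 * sin(150) * sin(180) = 0
z = 25 * cos(150) = -21.6506

(-12.5, 0, -21.6506)


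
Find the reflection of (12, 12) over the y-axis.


Reflection across y-axis: (x, y) -> (-x, y)
(12, 12) -> (-12, 12)

(-12, 12)


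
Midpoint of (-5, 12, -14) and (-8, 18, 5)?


Midpoint = ((-5+-8)/2, (12+18)/2, (-14+5)/2) = (-6.5, 15, -4.5)

(-6.5, 15, -4.5)


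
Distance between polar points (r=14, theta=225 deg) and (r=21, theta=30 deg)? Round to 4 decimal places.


d = sqrt(r1^2 + r2^2 - 2*r1*r2*cos(t2-t1))
d = sqrt(14^2 + 21^2 - 2*14*21*cos(30-225)) = 34.7126

34.7126


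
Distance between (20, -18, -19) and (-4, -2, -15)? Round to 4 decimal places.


d = sqrt((-4-20)^2 + (-2--18)^2 + (-15--19)^2) = 29.1204

29.1204


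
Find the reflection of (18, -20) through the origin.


Reflection through origin: (x, y) -> (-x, -y)
(18, -20) -> (-18, 20)

(-18, 20)


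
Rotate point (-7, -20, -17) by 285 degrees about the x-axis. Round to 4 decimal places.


x' = -7
y' = -20*cos(285) - -17*sin(285) = -21.5971
z' = -20*sin(285) + -17*cos(285) = 14.9186

(-7, -21.5971, 14.9186)


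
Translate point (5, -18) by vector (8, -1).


Translation: (x+dx, y+dy) = (5+8, -18+-1) = (13, -19)

(13, -19)


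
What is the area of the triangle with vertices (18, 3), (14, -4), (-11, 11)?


Area = |x1(y2-y3) + x2(y3-y1) + x3(y1-y2)| / 2
= |18*(-4-11) + 14*(11-3) + -11*(3--4)| / 2
= 117.5

117.5


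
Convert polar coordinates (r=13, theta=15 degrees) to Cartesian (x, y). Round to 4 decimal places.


x = 13 * cos(15) = 12.557
y = 13 * sin(15) = 3.3646

(12.557, 3.3646)


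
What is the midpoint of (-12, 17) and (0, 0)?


Midpoint = ((-12+0)/2, (17+0)/2) = (-6, 8.5)

(-6, 8.5)


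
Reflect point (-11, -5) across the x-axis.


Reflection across x-axis: (x, y) -> (x, -y)
(-11, -5) -> (-11, 5)

(-11, 5)


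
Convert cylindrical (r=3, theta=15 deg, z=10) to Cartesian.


x = 3 * cos(15) = 2.8978
y = 3 * sin(15) = 0.7765
z = 10

(2.8978, 0.7765, 10)


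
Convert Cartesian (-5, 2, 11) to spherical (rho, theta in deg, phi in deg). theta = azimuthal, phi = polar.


rho = sqrt((-5)^2 + 2^2 + 11^2) = 12.2474
theta = atan2(2, -5) = 158.1986 deg
phi = acos(11/12.2474) = 26.0845 deg

rho = 12.2474, theta = 158.1986 deg, phi = 26.0845 deg


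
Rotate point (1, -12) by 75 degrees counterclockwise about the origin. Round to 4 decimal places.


x' = 1*cos(75) - -12*sin(75) = 11.8499
y' = 1*sin(75) + -12*cos(75) = -2.1399

(11.8499, -2.1399)


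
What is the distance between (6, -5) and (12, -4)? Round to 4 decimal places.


d = sqrt((12-6)^2 + (-4--5)^2) = 6.0828

6.0828


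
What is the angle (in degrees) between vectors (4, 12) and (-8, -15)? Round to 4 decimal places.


dot = 4*-8 + 12*-15 = -212
|u| = 12.6491, |v| = 17
cos(angle) = -0.9859
angle = 170.3625 degrees

170.3625 degrees


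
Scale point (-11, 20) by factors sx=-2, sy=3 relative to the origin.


Scaling: (x*sx, y*sy) = (-11*-2, 20*3) = (22, 60)

(22, 60)


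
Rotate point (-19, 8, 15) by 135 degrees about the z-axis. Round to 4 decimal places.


x' = -19*cos(135) - 8*sin(135) = 7.7782
y' = -19*sin(135) + 8*cos(135) = -19.0919
z' = 15

(7.7782, -19.0919, 15)


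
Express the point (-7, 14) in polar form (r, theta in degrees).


r = sqrt((-7)^2 + 14^2) = 15.6525
theta = atan2(14, -7) = 116.5651 degrees

r = 15.6525, theta = 116.5651 degrees


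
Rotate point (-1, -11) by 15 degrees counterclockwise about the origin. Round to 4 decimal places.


x' = -1*cos(15) - -11*sin(15) = 1.8811
y' = -1*sin(15) + -11*cos(15) = -10.884

(1.8811, -10.884)


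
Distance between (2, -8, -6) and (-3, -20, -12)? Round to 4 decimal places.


d = sqrt((-3-2)^2 + (-20--8)^2 + (-12--6)^2) = 14.3178

14.3178


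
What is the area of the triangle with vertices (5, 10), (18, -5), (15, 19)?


Area = |x1(y2-y3) + x2(y3-y1) + x3(y1-y2)| / 2
= |5*(-5-19) + 18*(19-10) + 15*(10--5)| / 2
= 133.5

133.5


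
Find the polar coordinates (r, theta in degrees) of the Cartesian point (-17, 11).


r = sqrt((-17)^2 + 11^2) = 20.2485
theta = atan2(11, -17) = 147.0948 degrees

r = 20.2485, theta = 147.0948 degrees


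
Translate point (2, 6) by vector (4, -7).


Translation: (x+dx, y+dy) = (2+4, 6+-7) = (6, -1)

(6, -1)


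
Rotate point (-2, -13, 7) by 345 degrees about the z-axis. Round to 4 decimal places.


x' = -2*cos(345) - -13*sin(345) = -5.2965
y' = -2*sin(345) + -13*cos(345) = -12.0394
z' = 7

(-5.2965, -12.0394, 7)


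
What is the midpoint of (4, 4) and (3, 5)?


Midpoint = ((4+3)/2, (4+5)/2) = (3.5, 4.5)

(3.5, 4.5)


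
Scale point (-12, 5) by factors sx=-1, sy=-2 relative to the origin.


Scaling: (x*sx, y*sy) = (-12*-1, 5*-2) = (12, -10)

(12, -10)


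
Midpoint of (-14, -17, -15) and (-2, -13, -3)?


Midpoint = ((-14+-2)/2, (-17+-13)/2, (-15+-3)/2) = (-8, -15, -9)

(-8, -15, -9)


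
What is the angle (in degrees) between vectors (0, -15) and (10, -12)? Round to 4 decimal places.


dot = 0*10 + -15*-12 = 180
|u| = 15, |v| = 15.6205
cos(angle) = 0.7682
angle = 39.8056 degrees

39.8056 degrees


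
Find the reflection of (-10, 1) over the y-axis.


Reflection across y-axis: (x, y) -> (-x, y)
(-10, 1) -> (10, 1)

(10, 1)


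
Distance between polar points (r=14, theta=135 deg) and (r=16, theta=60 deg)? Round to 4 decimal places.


d = sqrt(r1^2 + r2^2 - 2*r1*r2*cos(t2-t1))
d = sqrt(14^2 + 16^2 - 2*14*16*cos(60-135)) = 18.3316

18.3316


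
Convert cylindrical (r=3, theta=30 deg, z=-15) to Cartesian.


x = 3 * cos(30) = 2.5981
y = 3 * sin(30) = 1.5
z = -15

(2.5981, 1.5, -15)


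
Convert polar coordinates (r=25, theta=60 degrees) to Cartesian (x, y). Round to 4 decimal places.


x = 25 * cos(60) = 12.5
y = 25 * sin(60) = 21.6506

(12.5, 21.6506)


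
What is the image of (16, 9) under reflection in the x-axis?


Reflection across x-axis: (x, y) -> (x, -y)
(16, 9) -> (16, -9)

(16, -9)


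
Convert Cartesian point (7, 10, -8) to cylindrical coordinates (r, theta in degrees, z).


r = sqrt(7^2 + 10^2) = 12.2066
theta = atan2(10, 7) = 55.008 deg
z = -8

r = 12.2066, theta = 55.008 deg, z = -8


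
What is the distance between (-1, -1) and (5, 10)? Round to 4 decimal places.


d = sqrt((5--1)^2 + (10--1)^2) = 12.53

12.53


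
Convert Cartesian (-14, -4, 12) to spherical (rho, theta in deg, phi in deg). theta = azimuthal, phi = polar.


rho = sqrt((-14)^2 + (-4)^2 + 12^2) = 18.868
theta = atan2(-4, -14) = 195.9454 deg
phi = acos(12/18.868) = 50.5059 deg

rho = 18.868, theta = 195.9454 deg, phi = 50.5059 deg


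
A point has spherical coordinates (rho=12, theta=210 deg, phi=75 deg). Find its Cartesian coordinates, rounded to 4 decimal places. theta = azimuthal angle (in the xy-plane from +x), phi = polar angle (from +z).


x = 12 * sin(75) * cos(210) = -10.0382
y = 12 * sin(75) * sin(210) = -5.7956
z = 12 * cos(75) = 3.1058

(-10.0382, -5.7956, 3.1058)


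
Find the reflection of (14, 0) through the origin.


Reflection through origin: (x, y) -> (-x, -y)
(14, 0) -> (-14, 0)

(-14, 0)


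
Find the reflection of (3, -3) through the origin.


Reflection through origin: (x, y) -> (-x, -y)
(3, -3) -> (-3, 3)

(-3, 3)


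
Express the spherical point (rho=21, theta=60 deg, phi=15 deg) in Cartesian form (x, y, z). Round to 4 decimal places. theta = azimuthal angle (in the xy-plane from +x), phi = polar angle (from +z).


x = 21 * sin(15) * cos(60) = 2.7176
y = 21 * sin(15) * sin(60) = 4.707
z = 21 * cos(15) = 20.2844

(2.7176, 4.707, 20.2844)


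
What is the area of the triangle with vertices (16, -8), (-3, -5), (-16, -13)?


Area = |x1(y2-y3) + x2(y3-y1) + x3(y1-y2)| / 2
= |16*(-5--13) + -3*(-13--8) + -16*(-8--5)| / 2
= 95.5

95.5


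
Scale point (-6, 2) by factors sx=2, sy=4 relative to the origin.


Scaling: (x*sx, y*sy) = (-6*2, 2*4) = (-12, 8)

(-12, 8)


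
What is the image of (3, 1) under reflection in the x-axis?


Reflection across x-axis: (x, y) -> (x, -y)
(3, 1) -> (3, -1)

(3, -1)


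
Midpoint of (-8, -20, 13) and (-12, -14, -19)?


Midpoint = ((-8+-12)/2, (-20+-14)/2, (13+-19)/2) = (-10, -17, -3)

(-10, -17, -3)


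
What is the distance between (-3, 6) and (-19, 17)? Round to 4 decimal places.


d = sqrt((-19--3)^2 + (17-6)^2) = 19.4165

19.4165


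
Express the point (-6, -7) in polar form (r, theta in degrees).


r = sqrt((-6)^2 + (-7)^2) = 9.2195
theta = atan2(-7, -6) = 229.3987 degrees

r = 9.2195, theta = 229.3987 degrees


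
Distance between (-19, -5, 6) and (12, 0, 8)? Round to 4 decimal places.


d = sqrt((12--19)^2 + (0--5)^2 + (8-6)^2) = 31.4643

31.4643


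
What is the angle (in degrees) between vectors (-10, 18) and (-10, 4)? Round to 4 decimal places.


dot = -10*-10 + 18*4 = 172
|u| = 20.5913, |v| = 10.7703
cos(angle) = 0.7756
angle = 39.144 degrees

39.144 degrees


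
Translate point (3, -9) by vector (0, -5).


Translation: (x+dx, y+dy) = (3+0, -9+-5) = (3, -14)

(3, -14)


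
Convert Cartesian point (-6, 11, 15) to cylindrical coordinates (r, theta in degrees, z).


r = sqrt((-6)^2 + 11^2) = 12.53
theta = atan2(11, -6) = 118.6105 deg
z = 15

r = 12.53, theta = 118.6105 deg, z = 15


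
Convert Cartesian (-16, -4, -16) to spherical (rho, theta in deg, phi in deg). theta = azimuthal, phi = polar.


rho = sqrt((-16)^2 + (-4)^2 + (-16)^2) = 22.9783
theta = atan2(-4, -16) = 194.0362 deg
phi = acos(-16/22.9783) = 134.1317 deg

rho = 22.9783, theta = 194.0362 deg, phi = 134.1317 deg


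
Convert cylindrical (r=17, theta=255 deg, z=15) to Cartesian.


x = 17 * cos(255) = -4.3999
y = 17 * sin(255) = -16.4207
z = 15

(-4.3999, -16.4207, 15)


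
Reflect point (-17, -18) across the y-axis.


Reflection across y-axis: (x, y) -> (-x, y)
(-17, -18) -> (17, -18)

(17, -18)


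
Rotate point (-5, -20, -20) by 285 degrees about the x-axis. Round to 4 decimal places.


x' = -5
y' = -20*cos(285) - -20*sin(285) = -24.4949
z' = -20*sin(285) + -20*cos(285) = 14.1421

(-5, -24.4949, 14.1421)


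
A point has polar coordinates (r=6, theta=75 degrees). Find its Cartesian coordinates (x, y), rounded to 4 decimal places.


x = 6 * cos(75) = 1.5529
y = 6 * sin(75) = 5.7956

(1.5529, 5.7956)


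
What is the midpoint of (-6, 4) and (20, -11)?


Midpoint = ((-6+20)/2, (4+-11)/2) = (7, -3.5)

(7, -3.5)


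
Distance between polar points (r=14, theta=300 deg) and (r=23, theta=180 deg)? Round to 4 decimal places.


d = sqrt(r1^2 + r2^2 - 2*r1*r2*cos(t2-t1))
d = sqrt(14^2 + 23^2 - 2*14*23*cos(180-300)) = 32.3574

32.3574


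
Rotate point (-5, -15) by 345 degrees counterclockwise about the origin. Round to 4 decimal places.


x' = -5*cos(345) - -15*sin(345) = -8.7119
y' = -5*sin(345) + -15*cos(345) = -13.1948

(-8.7119, -13.1948)


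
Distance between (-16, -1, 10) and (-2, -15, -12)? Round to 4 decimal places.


d = sqrt((-2--16)^2 + (-15--1)^2 + (-12-10)^2) = 29.5973

29.5973


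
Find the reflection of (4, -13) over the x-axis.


Reflection across x-axis: (x, y) -> (x, -y)
(4, -13) -> (4, 13)

(4, 13)


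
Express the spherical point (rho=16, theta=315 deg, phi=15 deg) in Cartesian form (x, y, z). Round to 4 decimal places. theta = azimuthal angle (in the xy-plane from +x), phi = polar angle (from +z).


x = 16 * sin(15) * cos(315) = 2.9282
y = 16 * sin(15) * sin(315) = -2.9282
z = 16 * cos(15) = 15.4548

(2.9282, -2.9282, 15.4548)


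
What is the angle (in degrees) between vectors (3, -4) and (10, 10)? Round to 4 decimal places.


dot = 3*10 + -4*10 = -10
|u| = 5, |v| = 14.1421
cos(angle) = -0.1414
angle = 98.1301 degrees

98.1301 degrees


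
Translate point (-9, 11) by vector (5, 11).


Translation: (x+dx, y+dy) = (-9+5, 11+11) = (-4, 22)

(-4, 22)


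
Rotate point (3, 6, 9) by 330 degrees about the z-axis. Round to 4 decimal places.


x' = 3*cos(330) - 6*sin(330) = 5.5981
y' = 3*sin(330) + 6*cos(330) = 3.6962
z' = 9

(5.5981, 3.6962, 9)


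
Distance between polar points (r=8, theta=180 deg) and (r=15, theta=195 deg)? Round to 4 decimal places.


d = sqrt(r1^2 + r2^2 - 2*r1*r2*cos(t2-t1))
d = sqrt(8^2 + 15^2 - 2*8*15*cos(195-180)) = 7.5616

7.5616


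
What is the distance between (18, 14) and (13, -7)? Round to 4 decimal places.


d = sqrt((13-18)^2 + (-7-14)^2) = 21.587

21.587


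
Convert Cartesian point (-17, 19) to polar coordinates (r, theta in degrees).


r = sqrt((-17)^2 + 19^2) = 25.4951
theta = atan2(19, -17) = 131.8202 degrees

r = 25.4951, theta = 131.8202 degrees


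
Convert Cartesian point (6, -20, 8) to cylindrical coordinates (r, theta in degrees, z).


r = sqrt(6^2 + (-20)^2) = 20.8806
theta = atan2(-20, 6) = 286.6992 deg
z = 8

r = 20.8806, theta = 286.6992 deg, z = 8


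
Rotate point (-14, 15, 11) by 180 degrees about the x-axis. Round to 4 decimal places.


x' = -14
y' = 15*cos(180) - 11*sin(180) = -15
z' = 15*sin(180) + 11*cos(180) = -11

(-14, -15, -11)


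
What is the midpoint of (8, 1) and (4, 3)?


Midpoint = ((8+4)/2, (1+3)/2) = (6, 2)

(6, 2)


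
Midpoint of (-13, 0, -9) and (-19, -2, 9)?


Midpoint = ((-13+-19)/2, (0+-2)/2, (-9+9)/2) = (-16, -1, 0)

(-16, -1, 0)


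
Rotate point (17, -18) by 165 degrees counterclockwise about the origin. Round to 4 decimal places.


x' = 17*cos(165) - -18*sin(165) = -11.762
y' = 17*sin(165) + -18*cos(165) = 21.7866

(-11.762, 21.7866)


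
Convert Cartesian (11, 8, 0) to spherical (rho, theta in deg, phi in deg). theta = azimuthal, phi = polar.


rho = sqrt(11^2 + 8^2 + 0^2) = 13.6015
theta = atan2(8, 11) = 36.0274 deg
phi = acos(0/13.6015) = 90 deg

rho = 13.6015, theta = 36.0274 deg, phi = 90 deg


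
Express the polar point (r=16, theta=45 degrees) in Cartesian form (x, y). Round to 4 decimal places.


x = 16 * cos(45) = 11.3137
y = 16 * sin(45) = 11.3137

(11.3137, 11.3137)


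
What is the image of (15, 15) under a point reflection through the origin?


Reflection through origin: (x, y) -> (-x, -y)
(15, 15) -> (-15, -15)

(-15, -15)


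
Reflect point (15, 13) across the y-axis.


Reflection across y-axis: (x, y) -> (-x, y)
(15, 13) -> (-15, 13)

(-15, 13)


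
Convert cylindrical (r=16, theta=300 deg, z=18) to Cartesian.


x = 16 * cos(300) = 8
y = 16 * sin(300) = -13.8564
z = 18

(8, -13.8564, 18)


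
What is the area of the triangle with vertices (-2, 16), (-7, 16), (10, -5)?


Area = |x1(y2-y3) + x2(y3-y1) + x3(y1-y2)| / 2
= |-2*(16--5) + -7*(-5-16) + 10*(16-16)| / 2
= 52.5

52.5


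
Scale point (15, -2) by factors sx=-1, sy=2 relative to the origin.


Scaling: (x*sx, y*sy) = (15*-1, -2*2) = (-15, -4)

(-15, -4)


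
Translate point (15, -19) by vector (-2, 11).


Translation: (x+dx, y+dy) = (15+-2, -19+11) = (13, -8)

(13, -8)


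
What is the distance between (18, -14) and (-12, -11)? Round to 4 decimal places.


d = sqrt((-12-18)^2 + (-11--14)^2) = 30.1496

30.1496


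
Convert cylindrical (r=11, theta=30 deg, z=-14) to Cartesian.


x = 11 * cos(30) = 9.5263
y = 11 * sin(30) = 5.5
z = -14

(9.5263, 5.5, -14)


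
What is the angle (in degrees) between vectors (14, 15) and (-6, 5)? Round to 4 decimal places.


dot = 14*-6 + 15*5 = -9
|u| = 20.5183, |v| = 7.8102
cos(angle) = -0.0562
angle = 93.2195 degrees

93.2195 degrees


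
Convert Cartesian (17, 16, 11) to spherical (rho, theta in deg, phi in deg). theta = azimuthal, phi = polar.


rho = sqrt(17^2 + 16^2 + 11^2) = 25.807
theta = atan2(16, 17) = 43.2643 deg
phi = acos(11/25.807) = 64.7707 deg

rho = 25.807, theta = 43.2643 deg, phi = 64.7707 deg


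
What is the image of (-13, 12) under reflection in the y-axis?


Reflection across y-axis: (x, y) -> (-x, y)
(-13, 12) -> (13, 12)

(13, 12)


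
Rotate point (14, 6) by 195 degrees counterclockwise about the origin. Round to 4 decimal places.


x' = 14*cos(195) - 6*sin(195) = -11.97
y' = 14*sin(195) + 6*cos(195) = -9.419

(-11.97, -9.419)


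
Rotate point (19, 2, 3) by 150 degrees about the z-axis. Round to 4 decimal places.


x' = 19*cos(150) - 2*sin(150) = -17.4545
y' = 19*sin(150) + 2*cos(150) = 7.7679
z' = 3

(-17.4545, 7.7679, 3)


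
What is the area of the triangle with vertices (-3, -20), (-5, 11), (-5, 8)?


Area = |x1(y2-y3) + x2(y3-y1) + x3(y1-y2)| / 2
= |-3*(11-8) + -5*(8--20) + -5*(-20-11)| / 2
= 3

3


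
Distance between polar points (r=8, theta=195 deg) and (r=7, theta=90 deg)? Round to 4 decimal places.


d = sqrt(r1^2 + r2^2 - 2*r1*r2*cos(t2-t1))
d = sqrt(8^2 + 7^2 - 2*8*7*cos(90-195)) = 11.9159

11.9159


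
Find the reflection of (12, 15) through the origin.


Reflection through origin: (x, y) -> (-x, -y)
(12, 15) -> (-12, -15)

(-12, -15)


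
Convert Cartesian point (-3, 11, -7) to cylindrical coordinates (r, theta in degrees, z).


r = sqrt((-3)^2 + 11^2) = 11.4018
theta = atan2(11, -3) = 105.2551 deg
z = -7

r = 11.4018, theta = 105.2551 deg, z = -7


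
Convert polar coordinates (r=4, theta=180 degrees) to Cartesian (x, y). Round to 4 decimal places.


x = 4 * cos(180) = -4
y = 4 * sin(180) = 0

(-4, 0)


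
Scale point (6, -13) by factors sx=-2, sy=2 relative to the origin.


Scaling: (x*sx, y*sy) = (6*-2, -13*2) = (-12, -26)

(-12, -26)


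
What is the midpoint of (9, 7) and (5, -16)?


Midpoint = ((9+5)/2, (7+-16)/2) = (7, -4.5)

(7, -4.5)


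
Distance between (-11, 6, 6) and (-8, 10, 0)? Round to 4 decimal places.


d = sqrt((-8--11)^2 + (10-6)^2 + (0-6)^2) = 7.8102

7.8102


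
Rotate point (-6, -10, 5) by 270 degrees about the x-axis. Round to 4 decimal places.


x' = -6
y' = -10*cos(270) - 5*sin(270) = 5
z' = -10*sin(270) + 5*cos(270) = 10

(-6, 5, 10)


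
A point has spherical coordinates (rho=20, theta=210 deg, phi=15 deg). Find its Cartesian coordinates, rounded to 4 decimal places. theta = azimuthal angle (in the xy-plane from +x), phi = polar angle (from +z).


x = 20 * sin(15) * cos(210) = -4.4829
y = 20 * sin(15) * sin(210) = -2.5882
z = 20 * cos(15) = 19.3185

(-4.4829, -2.5882, 19.3185)


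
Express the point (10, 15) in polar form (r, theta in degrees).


r = sqrt(10^2 + 15^2) = 18.0278
theta = atan2(15, 10) = 56.3099 degrees

r = 18.0278, theta = 56.3099 degrees


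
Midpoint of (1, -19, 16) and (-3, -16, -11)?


Midpoint = ((1+-3)/2, (-19+-16)/2, (16+-11)/2) = (-1, -17.5, 2.5)

(-1, -17.5, 2.5)


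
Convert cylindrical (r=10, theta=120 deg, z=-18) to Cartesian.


x = 10 * cos(120) = -5
y = 10 * sin(120) = 8.6603
z = -18

(-5, 8.6603, -18)


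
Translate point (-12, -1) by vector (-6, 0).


Translation: (x+dx, y+dy) = (-12+-6, -1+0) = (-18, -1)

(-18, -1)


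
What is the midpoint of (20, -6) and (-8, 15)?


Midpoint = ((20+-8)/2, (-6+15)/2) = (6, 4.5)

(6, 4.5)


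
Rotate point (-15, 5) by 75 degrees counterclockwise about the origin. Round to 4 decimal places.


x' = -15*cos(75) - 5*sin(75) = -8.7119
y' = -15*sin(75) + 5*cos(75) = -13.1948

(-8.7119, -13.1948)


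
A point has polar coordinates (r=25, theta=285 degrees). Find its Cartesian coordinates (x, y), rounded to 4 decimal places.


x = 25 * cos(285) = 6.4705
y = 25 * sin(285) = -24.1481

(6.4705, -24.1481)


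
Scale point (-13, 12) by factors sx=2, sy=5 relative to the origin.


Scaling: (x*sx, y*sy) = (-13*2, 12*5) = (-26, 60)

(-26, 60)


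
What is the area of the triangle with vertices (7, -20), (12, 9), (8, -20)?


Area = |x1(y2-y3) + x2(y3-y1) + x3(y1-y2)| / 2
= |7*(9--20) + 12*(-20--20) + 8*(-20-9)| / 2
= 14.5

14.5


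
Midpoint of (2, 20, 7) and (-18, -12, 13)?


Midpoint = ((2+-18)/2, (20+-12)/2, (7+13)/2) = (-8, 4, 10)

(-8, 4, 10)


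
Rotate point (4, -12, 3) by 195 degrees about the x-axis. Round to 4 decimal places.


x' = 4
y' = -12*cos(195) - 3*sin(195) = 12.3676
z' = -12*sin(195) + 3*cos(195) = 0.2081

(4, 12.3676, 0.2081)


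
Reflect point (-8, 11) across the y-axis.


Reflection across y-axis: (x, y) -> (-x, y)
(-8, 11) -> (8, 11)

(8, 11)


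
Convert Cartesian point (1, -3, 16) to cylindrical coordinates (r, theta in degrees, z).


r = sqrt(1^2 + (-3)^2) = 3.1623
theta = atan2(-3, 1) = 288.4349 deg
z = 16

r = 3.1623, theta = 288.4349 deg, z = 16


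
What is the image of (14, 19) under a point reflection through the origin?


Reflection through origin: (x, y) -> (-x, -y)
(14, 19) -> (-14, -19)

(-14, -19)


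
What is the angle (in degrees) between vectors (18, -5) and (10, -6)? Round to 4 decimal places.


dot = 18*10 + -5*-6 = 210
|u| = 18.6815, |v| = 11.6619
cos(angle) = 0.9639
angle = 15.4396 degrees

15.4396 degrees
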